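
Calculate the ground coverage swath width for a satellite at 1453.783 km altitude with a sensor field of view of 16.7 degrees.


FOV = 16.7 deg = 0.29147 rad
swath = 2 * alt * tan(FOV/2) = 2 * 1453.783 * tan(0.145735)
swath = 2 * 1453.783 * 0.1467756
swath = 426.7597 km

426.7597 km


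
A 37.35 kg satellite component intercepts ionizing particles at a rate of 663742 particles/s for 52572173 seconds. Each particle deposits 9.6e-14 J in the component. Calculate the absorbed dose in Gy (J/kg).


Total energy deposited = rate * time * E_per
  = 663742 * 52572173 * 9.6e-14 = 3.3499 J
Dose = E_total / mass = 3.3499 / 37.35
Dose = 0.08968831 Gy

0.0897 Gy


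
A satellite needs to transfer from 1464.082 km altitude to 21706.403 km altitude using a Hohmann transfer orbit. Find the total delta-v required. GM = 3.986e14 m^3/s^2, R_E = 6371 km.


r1 = 7835.0820 km = 7.835082e+06 m
r2 = 28077.4030 km = 2.8077403e+07 m
dv1 = sqrt(mu/r1)*(sqrt(2*r2/(r1+r2)) - 1) = 1786.4461 m/s
dv2 = sqrt(mu/r2)*(1 - sqrt(2*r1/(r1+r2))) = 1278.9388 m/s
total dv = |dv1| + |dv2| = 1786.4461 + 1278.9388 = 3065.3848 m/s = 3.0654 km/s

3.0654 km/s


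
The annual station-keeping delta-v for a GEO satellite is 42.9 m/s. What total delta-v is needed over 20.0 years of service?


dV = rate * years = 42.9 * 20.0
dV = 858.0000 m/s

858.0000 m/s


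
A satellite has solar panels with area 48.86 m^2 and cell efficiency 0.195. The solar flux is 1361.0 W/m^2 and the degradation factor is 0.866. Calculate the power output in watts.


P = area * eta * S * degradation
P = 48.86 * 0.195 * 1361.0 * 0.866
P = 11229.5949 W

11229.5949 W


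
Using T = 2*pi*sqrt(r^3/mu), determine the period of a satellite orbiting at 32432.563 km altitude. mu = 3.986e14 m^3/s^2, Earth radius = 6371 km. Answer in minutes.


r = 38803.5630 km = 3.8803563e+07 m
T = 2*pi*sqrt(r^3/mu) = 2*pi*sqrt(5.8427165e+22 / 3.986e14)
T = 76070.9130 s = 1267.8485 min

1267.8485 minutes


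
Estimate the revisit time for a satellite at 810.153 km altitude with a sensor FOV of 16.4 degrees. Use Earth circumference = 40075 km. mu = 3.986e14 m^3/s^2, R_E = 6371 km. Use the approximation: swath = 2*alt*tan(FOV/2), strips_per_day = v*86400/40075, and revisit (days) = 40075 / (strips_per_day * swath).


swath = 2*810.153*tan(0.143117) = 233.4897 km
v = sqrt(mu/r) = 7450.2622 m/s = 7.4503 km/s
strips/day = v*86400/40075 = 7.4503*86400/40075 = 16.0624
coverage/day = strips * swath = 16.0624 * 233.4897 = 3750.4158 km
revisit = 40075 / 3750.4158 = 10.6855 days

10.6855 days


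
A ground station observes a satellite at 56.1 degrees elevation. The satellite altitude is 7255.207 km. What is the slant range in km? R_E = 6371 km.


h = 7255.207 km, el = 56.1 deg
d = -R_E*sin(el) + sqrt((R_E*sin(el))^2 + 2*R_E*h + h^2)
d = -6371.0000*sin(0.9791297) + sqrt((6371.0000*0.8300123)^2 + 2*6371.0000*7255.207 + 7255.207^2)
d = 7866.7212 km

7866.7212 km


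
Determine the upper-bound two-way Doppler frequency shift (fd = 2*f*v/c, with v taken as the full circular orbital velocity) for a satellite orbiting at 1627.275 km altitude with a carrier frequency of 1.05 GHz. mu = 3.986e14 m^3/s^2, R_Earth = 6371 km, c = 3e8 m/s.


r = 7.998275e+06 m
v = sqrt(mu/r) = 7059.4437 m/s (worst-case radial velocity)
f = 1.05 GHz = 1.05e+09 Hz
fd = 2*f*v/c = 2*1.05e+09*7059.4437/3.0e+08
fd = 49416.1061 Hz

49416.1061 Hz


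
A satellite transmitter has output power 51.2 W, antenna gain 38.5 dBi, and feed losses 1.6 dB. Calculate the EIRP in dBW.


Pt = 51.2 W = 17.0927 dBW
EIRP = Pt_dBW + Gt - losses = 17.0927 + 38.5 - 1.6 = 53.9927 dBW

53.9927 dBW


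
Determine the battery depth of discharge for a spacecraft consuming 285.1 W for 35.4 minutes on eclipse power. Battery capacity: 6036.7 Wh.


E_used = P * t / 60 = 285.1 * 35.4 / 60 = 168.2090 Wh
DOD = E_used / E_total * 100 = 168.2090 / 6036.7 * 100
DOD = 2.7864 %

2.7864 %


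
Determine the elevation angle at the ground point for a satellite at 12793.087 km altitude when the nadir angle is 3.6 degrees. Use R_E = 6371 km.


r = R_E + alt = 19164.0870 km
Law of sines in the satellite / Earth-center / ground-point triangle:
  sin(nadir)/R_E = sin(90 + el)/r  =>  cos(el) = (r/R_E)*sin(nadir)
cos(el) = (19164.0870 / 6371.0000) * sin(3.6 deg) = 0.1888751
el = arccos(0.1888751) = 79.1129 deg
(Earth-central angle = 90 - nadir - el = 7.2871 deg)

79.1129 degrees


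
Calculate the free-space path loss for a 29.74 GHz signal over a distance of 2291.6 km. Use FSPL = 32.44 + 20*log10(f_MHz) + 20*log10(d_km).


f = 29.74 GHz = 29740.0000 MHz
d = 2291.6 km
FSPL = 32.44 + 20*log10(29740.0000) + 20*log10(2291.6)
FSPL = 32.44 + 89.4668 + 67.2028
FSPL = 189.1096 dB

189.1096 dB


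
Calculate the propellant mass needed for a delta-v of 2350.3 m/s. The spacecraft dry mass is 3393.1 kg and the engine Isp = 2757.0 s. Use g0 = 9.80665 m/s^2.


ve = Isp * g0 = 2757.0 * 9.80665 = 27036.934050 m/s
mass ratio = exp(dv/ve) = exp(2350.3/27036.934050) = 1.09081949
m_prop = m_dry * (mr - 1) = 3393.1 * (1.09081949 - 1)
m_prop = 308.1596 kg

308.1596 kg


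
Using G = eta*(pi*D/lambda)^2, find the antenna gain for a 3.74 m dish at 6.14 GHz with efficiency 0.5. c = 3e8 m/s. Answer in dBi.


lambda = c/f = 3e8 / 6.14e+09 = 0.04885993 m
G = eta*(pi*D/lambda)^2 = 0.5*(pi*3.74/0.04885993)^2
G = 28913.9341 (linear)
G = 10*log10(28913.9341) = 44.6111 dBi

44.6111 dBi


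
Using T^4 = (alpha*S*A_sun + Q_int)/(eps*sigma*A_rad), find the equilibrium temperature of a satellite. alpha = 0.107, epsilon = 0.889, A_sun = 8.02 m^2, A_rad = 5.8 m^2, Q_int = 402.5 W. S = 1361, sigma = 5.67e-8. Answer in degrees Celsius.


Numerator = alpha*S*A_sun + Q_int = 0.107*1361*8.02 + 402.5 = 1570.4285 W
Denominator = eps*sigma*A_rad = 0.889*5.67e-8*5.8 = 2.9235654e-07 W/K^4
T^4 = 5.371621e+09 K^4
T = 270.7237 K = -2.4263 C

-2.4263 degrees Celsius


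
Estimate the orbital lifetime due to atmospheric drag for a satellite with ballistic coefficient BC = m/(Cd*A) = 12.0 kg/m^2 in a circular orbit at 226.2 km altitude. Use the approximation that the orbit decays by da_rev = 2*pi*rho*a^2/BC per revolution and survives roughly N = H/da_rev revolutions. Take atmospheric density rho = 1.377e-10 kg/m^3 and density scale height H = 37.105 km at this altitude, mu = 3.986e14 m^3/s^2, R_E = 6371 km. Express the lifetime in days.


a = R_E + alt = 6597.2000 km = 6.5972e+06 m
da_rev = 2*pi*rho*a^2/BC = 2*pi*1.377e-10*(6.5972e+06)^2/12.0 = 3137.992225 m per revolution
N = H/da_rev = 37105.0000 m / 3137.992225 m = 11.8244 revolutions
P = 2*pi*sqrt(a^3/mu) = 5332.7435 s
lifetime = N*P = 11.8244 * 5332.7435 = 63056.7045 s = 0.729823 days

0.7298 days


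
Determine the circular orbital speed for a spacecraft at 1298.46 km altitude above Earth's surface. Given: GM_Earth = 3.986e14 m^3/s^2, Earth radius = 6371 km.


r = R_E + alt = 6371.0 + 1298.46 = 7669.4600 km = 7.66946e+06 m
v = sqrt(mu/r) = sqrt(3.986e14 / 7.66946e+06) = 7209.1864 m/s = 7.2092 km/s

7.2092 km/s


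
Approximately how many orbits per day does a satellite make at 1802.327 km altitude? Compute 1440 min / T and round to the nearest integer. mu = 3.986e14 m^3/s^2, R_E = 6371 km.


r = 8.173327e+06 m
T = 2*pi*sqrt(r^3/mu) = 7353.7614 s = 122.5627 min
revs/day = 1440 / 122.5627 = 11.7491
Rounded: 12 revolutions per day

12 revolutions per day


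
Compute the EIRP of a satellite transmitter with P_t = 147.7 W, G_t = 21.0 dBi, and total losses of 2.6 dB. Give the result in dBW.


Pt = 147.7 W = 21.6938 dBW
EIRP = Pt_dBW + Gt - losses = 21.6938 + 21.0 - 2.6 = 40.0938 dBW

40.0938 dBW


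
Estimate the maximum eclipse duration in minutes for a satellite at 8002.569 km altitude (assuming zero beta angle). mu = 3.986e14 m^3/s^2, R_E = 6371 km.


r = 14373.5690 km
T = 285.8294 min
Eclipse fraction = arcsin(R_E/r)/pi = arcsin(6371.0000/14373.5690)/pi
= arcsin(0.4432441)/pi = 0.1461725
Eclipse duration = 0.1461725 * 285.8294 = 41.7804 min

41.7804 minutes


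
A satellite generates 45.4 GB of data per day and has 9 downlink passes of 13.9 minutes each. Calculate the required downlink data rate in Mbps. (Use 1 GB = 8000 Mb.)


total contact time = 9 * 13.9 * 60 = 7506.0000 s
data = 45.4 GB = 363200.0000 Mb
rate = 363200.0000 / 7506.0000 = 48.3880 Mbps

48.3880 Mbps


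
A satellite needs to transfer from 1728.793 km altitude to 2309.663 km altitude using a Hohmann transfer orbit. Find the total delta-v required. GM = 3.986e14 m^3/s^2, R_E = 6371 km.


r1 = 8099.7930 km = 8.099793e+06 m
r2 = 8680.6630 km = 8.680663e+06 m
dv1 = sqrt(mu/r1)*(sqrt(2*r2/(r1+r2)) - 1) = 120.3833 m/s
dv2 = sqrt(mu/r2)*(1 - sqrt(2*r1/(r1+r2))) = 118.3166 m/s
total dv = |dv1| + |dv2| = 120.3833 + 118.3166 = 238.6999 m/s = 0.2386999 km/s

0.2387 km/s


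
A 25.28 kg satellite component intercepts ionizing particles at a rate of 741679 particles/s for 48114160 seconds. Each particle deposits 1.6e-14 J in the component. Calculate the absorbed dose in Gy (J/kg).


Total energy deposited = rate * time * E_per
  = 741679 * 48114160 * 1.6e-14 = 0.5709642 J
Dose = E_total / mass = 0.5709642 / 25.28
Dose = 0.02258561 Gy

0.0226 Gy


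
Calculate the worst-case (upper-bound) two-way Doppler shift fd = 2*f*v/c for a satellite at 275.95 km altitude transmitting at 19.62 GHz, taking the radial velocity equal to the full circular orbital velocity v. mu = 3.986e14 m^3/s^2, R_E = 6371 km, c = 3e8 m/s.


r = 6.64695e+06 m
v = sqrt(mu/r) = 7743.8591 m/s (worst-case radial velocity)
f = 19.62 GHz = 1.962e+10 Hz
fd = 2*f*v/c = 2*1.962e+10*7743.8591/3.0e+08
fd = 1.0128968e+06 Hz

1.0129e+06 Hz


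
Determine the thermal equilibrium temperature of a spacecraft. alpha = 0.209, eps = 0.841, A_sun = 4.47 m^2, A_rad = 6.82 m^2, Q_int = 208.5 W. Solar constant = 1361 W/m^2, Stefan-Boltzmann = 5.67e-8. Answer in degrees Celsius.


Numerator = alpha*S*A_sun + Q_int = 0.209*1361*4.47 + 208.5 = 1479.9870 W
Denominator = eps*sigma*A_rad = 0.841*5.67e-8*6.82 = 3.2520965e-07 W/K^4
T^4 = 4.5508705e+09 K^4
T = 259.7309 K = -13.4191 C

-13.4191 degrees Celsius


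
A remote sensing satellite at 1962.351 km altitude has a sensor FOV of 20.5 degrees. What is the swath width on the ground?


FOV = 20.5 deg = 0.3577925 rad
swath = 2 * alt * tan(FOV/2) = 2 * 1962.351 * tan(0.1788962)
swath = 2 * 1962.351 * 0.1808295
swath = 709.7017 km

709.7017 km


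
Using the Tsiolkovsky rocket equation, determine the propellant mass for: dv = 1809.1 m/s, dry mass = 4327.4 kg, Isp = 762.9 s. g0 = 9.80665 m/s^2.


ve = Isp * g0 = 762.9 * 9.80665 = 7481.493285 m/s
mass ratio = exp(dv/ve) = exp(1809.1/7481.493285) = 1.27355221
m_prop = m_dry * (mr - 1) = 4327.4 * (1.27355221 - 1)
m_prop = 1183.7698 kg

1183.7698 kg


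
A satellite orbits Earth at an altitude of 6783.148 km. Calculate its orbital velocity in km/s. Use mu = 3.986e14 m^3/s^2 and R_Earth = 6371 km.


r = R_E + alt = 6371.0 + 6783.148 = 13154.1480 km = 1.3154148e+07 m
v = sqrt(mu/r) = sqrt(3.986e14 / 1.3154148e+07) = 5504.7460 m/s = 5.5047 km/s

5.5047 km/s


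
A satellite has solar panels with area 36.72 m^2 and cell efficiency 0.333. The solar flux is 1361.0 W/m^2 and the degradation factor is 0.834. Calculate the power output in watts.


P = area * eta * S * degradation
P = 36.72 * 0.333 * 1361.0 * 0.834
P = 13879.4125 W

13879.4125 W


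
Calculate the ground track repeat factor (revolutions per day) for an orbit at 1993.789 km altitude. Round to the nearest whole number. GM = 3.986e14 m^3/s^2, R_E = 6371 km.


r = 8.364789e+06 m
T = 2*pi*sqrt(r^3/mu) = 7613.6640 s = 126.8944 min
revs/day = 1440 / 126.8944 = 11.3480
Rounded: 11 revolutions per day

11 revolutions per day


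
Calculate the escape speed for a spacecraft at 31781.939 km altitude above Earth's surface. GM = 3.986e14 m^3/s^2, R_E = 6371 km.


r = 6371.0 + 31781.939 = 38152.9390 km = 3.8152939e+07 m
v_esc = sqrt(2*mu/r) = sqrt(2*3.986e14 / 3.8152939e+07)
v_esc = 4571.0887 m/s = 4.5711 km/s

4.5711 km/s


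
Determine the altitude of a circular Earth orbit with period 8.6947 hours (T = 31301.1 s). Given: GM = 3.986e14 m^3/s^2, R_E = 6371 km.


T = 31301.1 s
r = (mu*T^2/(4*pi^2))^(1/3) = (3.986e14 * 31301.1^2 / (4*pi^2))^(1/3)
r = 2.1466715e+07 m = 21466.7148 km
alt = r - R_E = 21466.7148 - 6371 = 15095.7148 km

15095.7148 km


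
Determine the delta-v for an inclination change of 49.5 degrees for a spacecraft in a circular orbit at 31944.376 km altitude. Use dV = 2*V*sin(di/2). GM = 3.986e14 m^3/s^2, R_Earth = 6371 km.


r = 38315.3760 km = 3.8315376e+07 m
V = sqrt(mu/r) = 3225.3890 m/s
di = 49.5 deg = 0.863938 rad
dV = 2*V*sin(di/2) = 2*3225.3890*sin(0.431969)
dV = 2700.6810 m/s = 2.7007 km/s

2.7007 km/s


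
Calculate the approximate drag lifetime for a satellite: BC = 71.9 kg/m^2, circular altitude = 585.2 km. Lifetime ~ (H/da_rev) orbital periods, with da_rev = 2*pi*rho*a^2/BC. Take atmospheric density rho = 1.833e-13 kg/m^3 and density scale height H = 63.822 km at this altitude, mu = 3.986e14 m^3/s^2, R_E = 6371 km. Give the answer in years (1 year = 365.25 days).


a = R_E + alt = 6956.2000 km = 6.9562e+06 m
da_rev = 2*pi*rho*a^2/BC = 2*pi*1.833e-13*(6.9562e+06)^2/71.9 = 0.77509969 m per revolution
N = H/da_rev = 63822.0000 m / 0.77509969 m = 82340.3761 revolutions
P = 2*pi*sqrt(a^3/mu) = 5773.9007 s
lifetime = N*P = 82340.3761 * 5773.9007 = 4.7542516e+08 s = 5502.6060 days
years = 5502.6060 / 365.25 = 15.0653 years

15.0653 years


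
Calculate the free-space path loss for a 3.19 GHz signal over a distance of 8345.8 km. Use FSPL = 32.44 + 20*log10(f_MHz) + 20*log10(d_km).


f = 3.19 GHz = 3190.0000 MHz
d = 8345.8 km
FSPL = 32.44 + 20*log10(3190.0000) + 20*log10(8345.8)
FSPL = 32.44 + 70.0758 + 78.4294
FSPL = 180.9452 dB

180.9452 dB


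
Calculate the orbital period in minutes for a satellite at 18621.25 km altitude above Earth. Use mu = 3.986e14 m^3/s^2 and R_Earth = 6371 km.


r = 24992.2500 km = 2.499225e+07 m
T = 2*pi*sqrt(r^3/mu) = 2*pi*sqrt(1.5610473e+22 / 3.986e14)
T = 39320.5203 s = 655.3420 min

655.3420 minutes


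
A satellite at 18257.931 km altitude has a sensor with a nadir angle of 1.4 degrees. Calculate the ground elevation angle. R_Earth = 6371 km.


r = R_E + alt = 24628.9310 km
Law of sines in the satellite / Earth-center / ground-point triangle:
  sin(nadir)/R_E = sin(90 + el)/r  =>  cos(el) = (r/R_E)*sin(nadir)
cos(el) = (24628.9310 / 6371.0000) * sin(1.4 deg) = 0.0944496
el = arccos(0.0944496) = 84.5804 deg
(Earth-central angle = 90 - nadir - el = 4.0196 deg)

84.5804 degrees


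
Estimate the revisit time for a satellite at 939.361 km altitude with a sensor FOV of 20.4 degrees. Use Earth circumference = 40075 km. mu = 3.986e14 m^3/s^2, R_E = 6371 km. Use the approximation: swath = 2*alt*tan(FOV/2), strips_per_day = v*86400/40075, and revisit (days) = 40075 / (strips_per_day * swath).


swath = 2*939.361*tan(0.1780236) = 338.0354 km
v = sqrt(mu/r) = 7384.1283 m/s = 7.3841 km/s
strips/day = v*86400/40075 = 7.3841*86400/40075 = 15.9199
coverage/day = strips * swath = 15.9199 * 338.0354 = 5381.4794 km
revisit = 40075 / 5381.4794 = 7.4468 days

7.4468 days


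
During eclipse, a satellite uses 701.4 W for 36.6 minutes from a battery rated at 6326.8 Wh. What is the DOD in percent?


E_used = P * t / 60 = 701.4 * 36.6 / 60 = 427.8540 Wh
DOD = E_used / E_total * 100 = 427.8540 / 6326.8 * 100
DOD = 6.7626 %

6.7626 %


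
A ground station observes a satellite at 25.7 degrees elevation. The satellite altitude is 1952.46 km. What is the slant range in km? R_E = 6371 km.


h = 1952.46 km, el = 25.7 deg
d = -R_E*sin(el) + sqrt((R_E*sin(el))^2 + 2*R_E*h + h^2)
d = -6371.0000*sin(0.4485496) + sqrt((6371.0000*0.4336591)^2 + 2*6371.0000*1952.46 + 1952.46^2)
d = 3264.0677 km

3264.0677 km


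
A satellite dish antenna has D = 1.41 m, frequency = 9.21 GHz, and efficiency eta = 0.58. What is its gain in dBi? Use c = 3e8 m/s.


lambda = c/f = 3e8 / 9.21e+09 = 0.03257329 m
G = eta*(pi*D/lambda)^2 = 0.58*(pi*1.41/0.03257329)^2
G = 10726.1216 (linear)
G = 10*log10(10726.1216) = 40.3044 dBi

40.3044 dBi


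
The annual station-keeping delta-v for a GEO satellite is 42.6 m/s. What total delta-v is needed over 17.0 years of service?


dV = rate * years = 42.6 * 17.0
dV = 724.2000 m/s

724.2000 m/s


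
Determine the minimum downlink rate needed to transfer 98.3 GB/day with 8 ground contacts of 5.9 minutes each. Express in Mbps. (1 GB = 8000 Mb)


total contact time = 8 * 5.9 * 60 = 2832.0000 s
data = 98.3 GB = 786400.0000 Mb
rate = 786400.0000 / 2832.0000 = 277.6836 Mbps

277.6836 Mbps


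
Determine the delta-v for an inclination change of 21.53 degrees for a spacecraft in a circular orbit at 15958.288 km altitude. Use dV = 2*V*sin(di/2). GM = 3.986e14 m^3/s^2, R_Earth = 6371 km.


r = 22329.2880 km = 2.2329288e+07 m
V = sqrt(mu/r) = 4225.0437 m/s
di = 21.53 deg = 0.3757694 rad
dV = 2*V*sin(di/2) = 2*4225.0437*sin(0.1878847)
dV = 1578.3178 m/s = 1.5783 km/s

1.5783 km/s


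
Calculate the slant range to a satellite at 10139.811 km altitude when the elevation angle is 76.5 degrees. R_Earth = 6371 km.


h = 10139.811 km, el = 76.5 deg
d = -R_E*sin(el) + sqrt((R_E*sin(el))^2 + 2*R_E*h + h^2)
d = -6371.0000*sin(1.3352) + sqrt((6371.0000*0.9723699)^2 + 2*6371.0000*10139.811 + 10139.811^2)
d = 10248.7193 km

10248.7193 km


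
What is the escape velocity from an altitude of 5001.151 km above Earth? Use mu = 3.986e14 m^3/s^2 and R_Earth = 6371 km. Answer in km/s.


r = 6371.0 + 5001.151 = 11372.1510 km = 1.1372151e+07 m
v_esc = sqrt(2*mu/r) = sqrt(2*3.986e14 / 1.1372151e+07)
v_esc = 8372.6384 m/s = 8.3726 km/s

8.3726 km/s


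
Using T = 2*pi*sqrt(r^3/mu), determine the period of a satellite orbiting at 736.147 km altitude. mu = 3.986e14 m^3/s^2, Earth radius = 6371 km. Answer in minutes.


r = 7107.1470 km = 7.107147e+06 m
T = 2*pi*sqrt(r^3/mu) = 2*pi*sqrt(3.5899293e+20 / 3.986e14)
T = 5962.8539 s = 99.3809 min

99.3809 minutes


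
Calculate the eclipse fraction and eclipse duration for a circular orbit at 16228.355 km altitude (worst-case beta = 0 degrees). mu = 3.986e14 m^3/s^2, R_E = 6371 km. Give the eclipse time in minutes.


r = 22599.3550 km
T = 563.5131 min
Eclipse fraction = arcsin(R_E/r)/pi = arcsin(6371.0000/22599.3550)/pi
= arcsin(0.2819107)/pi = 0.09096819
Eclipse duration = 0.09096819 * 563.5131 = 51.2618 min

51.2618 minutes


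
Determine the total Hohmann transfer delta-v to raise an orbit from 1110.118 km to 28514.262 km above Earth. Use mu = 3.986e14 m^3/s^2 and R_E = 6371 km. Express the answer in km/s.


r1 = 7481.1180 km = 7.481118e+06 m
r2 = 34885.2620 km = 3.4885262e+07 m
dv1 = sqrt(mu/r1)*(sqrt(2*r2/(r1+r2)) - 1) = 2067.8495 m/s
dv2 = sqrt(mu/r2)*(1 - sqrt(2*r1/(r1+r2))) = 1371.4477 m/s
total dv = |dv1| + |dv2| = 2067.8495 + 1371.4477 = 3439.2972 m/s = 3.4393 km/s

3.4393 km/s


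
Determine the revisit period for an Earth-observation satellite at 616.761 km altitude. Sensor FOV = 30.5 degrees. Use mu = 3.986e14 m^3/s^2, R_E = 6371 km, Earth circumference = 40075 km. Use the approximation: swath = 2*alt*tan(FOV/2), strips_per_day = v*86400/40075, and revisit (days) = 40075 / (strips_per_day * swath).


swath = 2*616.761*tan(0.2661627) = 336.2967 km
v = sqrt(mu/r) = 7552.6546 m/s = 7.5527 km/s
strips/day = v*86400/40075 = 7.5527*86400/40075 = 16.2832
coverage/day = strips * swath = 16.2832 * 336.2967 = 5475.9874 km
revisit = 40075 / 5475.9874 = 7.3183 days

7.3183 days


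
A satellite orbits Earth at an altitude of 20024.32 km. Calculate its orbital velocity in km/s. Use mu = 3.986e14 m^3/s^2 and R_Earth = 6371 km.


r = R_E + alt = 6371.0 + 20024.32 = 26395.3200 km = 2.639532e+07 m
v = sqrt(mu/r) = sqrt(3.986e14 / 2.639532e+07) = 3886.0213 m/s = 3.8860 km/s

3.8860 km/s


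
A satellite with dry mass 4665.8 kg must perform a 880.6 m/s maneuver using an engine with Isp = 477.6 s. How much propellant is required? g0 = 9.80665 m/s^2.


ve = Isp * g0 = 477.6 * 9.80665 = 4683.656040 m/s
mass ratio = exp(dv/ve) = exp(880.6/4683.656040) = 1.20685224
m_prop = m_dry * (mr - 1) = 4665.8 * (1.20685224 - 1)
m_prop = 965.1312 kg

965.1312 kg


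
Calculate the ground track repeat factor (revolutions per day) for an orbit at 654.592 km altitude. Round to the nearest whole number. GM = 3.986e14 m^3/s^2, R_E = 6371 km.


r = 7.025592e+06 m
T = 2*pi*sqrt(r^3/mu) = 5860.5127 s = 97.6752 min
revs/day = 1440 / 97.6752 = 14.7427
Rounded: 15 revolutions per day

15 revolutions per day


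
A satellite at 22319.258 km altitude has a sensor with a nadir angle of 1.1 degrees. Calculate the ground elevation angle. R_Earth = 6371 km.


r = R_E + alt = 28690.2580 km
Law of sines in the satellite / Earth-center / ground-point triangle:
  sin(nadir)/R_E = sin(90 + el)/r  =>  cos(el) = (r/R_E)*sin(nadir)
cos(el) = (28690.2580 / 6371.0000) * sin(1.1 deg) = 0.08645104
el = arccos(0.08645104) = 85.0405 deg
(Earth-central angle = 90 - nadir - el = 3.8595 deg)

85.0405 degrees


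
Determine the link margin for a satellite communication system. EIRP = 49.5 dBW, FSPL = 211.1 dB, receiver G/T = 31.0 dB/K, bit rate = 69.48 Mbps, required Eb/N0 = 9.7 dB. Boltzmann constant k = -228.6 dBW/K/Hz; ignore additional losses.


C/N0 = EIRP - FSPL + G/T - k = 49.5 - 211.1 + 31.0 - (-228.6)
C/N0 = 98.0000 dB-Hz
R_b = 69.48 Mbps = 6.948e+07 bps -> 10*log10(R_b) = 78.4186 dB-Hz
Eb/N0 = C/N0 - 10*log10(R_b) = 98.0000 - 78.4186 = 19.5814 dB
Margin = Eb/N0 - Eb/N0_req = 19.5814 - 9.7 = 9.8814 dB (link closes)

9.8814 dB


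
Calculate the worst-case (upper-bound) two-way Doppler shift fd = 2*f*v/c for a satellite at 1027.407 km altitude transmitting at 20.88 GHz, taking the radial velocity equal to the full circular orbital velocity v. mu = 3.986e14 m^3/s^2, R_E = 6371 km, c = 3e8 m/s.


r = 7.398407e+06 m
v = sqrt(mu/r) = 7340.0588 m/s (worst-case radial velocity)
f = 20.88 GHz = 2.088e+10 Hz
fd = 2*f*v/c = 2*2.088e+10*7340.0588/3.0e+08
fd = 1.0217362e+06 Hz

1.0217e+06 Hz


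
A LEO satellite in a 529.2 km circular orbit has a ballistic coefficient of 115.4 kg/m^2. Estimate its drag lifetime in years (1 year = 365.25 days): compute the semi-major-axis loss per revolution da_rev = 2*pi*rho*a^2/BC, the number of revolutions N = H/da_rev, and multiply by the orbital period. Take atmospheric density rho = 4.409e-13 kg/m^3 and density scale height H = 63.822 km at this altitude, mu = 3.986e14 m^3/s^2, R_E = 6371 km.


a = R_E + alt = 6900.2000 km = 6.9002e+06 m
da_rev = 2*pi*rho*a^2/BC = 2*pi*4.409e-13*(6.9002e+06)^2/115.4 = 1.142977 m per revolution
N = H/da_rev = 63822.0000 m / 1.142977 m = 55838.3908 revolutions
P = 2*pi*sqrt(a^3/mu) = 5704.3181 s
lifetime = N*P = 55838.3908 * 5704.3181 = 3.1851995e+08 s = 3686.5734 days
years = 3686.5734 / 365.25 = 10.0933 years

10.0933 years


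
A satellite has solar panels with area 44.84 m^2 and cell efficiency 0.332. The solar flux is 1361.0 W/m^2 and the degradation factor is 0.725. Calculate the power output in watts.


P = area * eta * S * degradation
P = 44.84 * 0.332 * 1361.0 * 0.725
P = 14689.2567 W

14689.2567 W


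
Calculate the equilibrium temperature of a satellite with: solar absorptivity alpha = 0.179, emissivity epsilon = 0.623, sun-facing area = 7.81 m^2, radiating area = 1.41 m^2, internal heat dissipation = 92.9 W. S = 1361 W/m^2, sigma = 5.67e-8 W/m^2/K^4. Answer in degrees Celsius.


Numerator = alpha*S*A_sun + Q_int = 0.179*1361*7.81 + 92.9 = 1995.5644 W
Denominator = eps*sigma*A_rad = 0.623*5.67e-8*1.41 = 4.9806981e-08 W/K^4
T^4 = 4.0065958e+10 K^4
T = 447.3978 K = 174.2478 C

174.2478 degrees Celsius


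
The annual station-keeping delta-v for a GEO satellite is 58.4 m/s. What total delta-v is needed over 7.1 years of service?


dV = rate * years = 58.4 * 7.1
dV = 414.6400 m/s

414.6400 m/s


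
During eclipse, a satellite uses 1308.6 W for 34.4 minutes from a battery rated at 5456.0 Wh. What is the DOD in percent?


E_used = P * t / 60 = 1308.6 * 34.4 / 60 = 750.2640 Wh
DOD = E_used / E_total * 100 = 750.2640 / 5456.0 * 100
DOD = 13.7512 %

13.7512 %


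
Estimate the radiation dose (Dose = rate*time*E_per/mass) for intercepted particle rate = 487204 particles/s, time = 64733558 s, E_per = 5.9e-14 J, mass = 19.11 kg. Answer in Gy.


Total energy deposited = rate * time * E_per
  = 487204 * 64733558 * 5.9e-14 = 1.8608 J
Dose = E_total / mass = 1.8608 / 19.11
Dose = 0.09737145 Gy

0.0974 Gy


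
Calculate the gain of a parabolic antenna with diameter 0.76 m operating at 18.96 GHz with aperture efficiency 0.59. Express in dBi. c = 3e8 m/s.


lambda = c/f = 3e8 / 1.896e+10 = 0.01582278 m
G = eta*(pi*D/lambda)^2 = 0.59*(pi*0.76/0.01582278)^2
G = 13434.2399 (linear)
G = 10*log10(13434.2399) = 41.2821 dBi

41.2821 dBi


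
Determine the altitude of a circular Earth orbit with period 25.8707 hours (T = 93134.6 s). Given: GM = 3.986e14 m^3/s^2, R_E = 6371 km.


T = 93134.6 s
r = (mu*T^2/(4*pi^2))^(1/3) = (3.986e14 * 93134.6^2 / (4*pi^2))^(1/3)
r = 4.4408546e+07 m = 44408.5461 km
alt = r - R_E = 44408.5461 - 6371 = 38037.5461 km

38037.5461 km


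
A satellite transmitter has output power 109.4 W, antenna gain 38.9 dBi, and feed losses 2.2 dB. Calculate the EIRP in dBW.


Pt = 109.4 W = 20.3902 dBW
EIRP = Pt_dBW + Gt - losses = 20.3902 + 38.9 - 2.2 = 57.0902 dBW

57.0902 dBW


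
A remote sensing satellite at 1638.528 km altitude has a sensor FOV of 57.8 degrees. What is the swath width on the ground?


FOV = 57.8 deg = 1.0088 rad
swath = 2 * alt * tan(FOV/2) = 2 * 1638.528 * tan(0.5044002)
swath = 2 * 1638.528 * 0.5520297
swath = 1809.0321 km

1809.0321 km


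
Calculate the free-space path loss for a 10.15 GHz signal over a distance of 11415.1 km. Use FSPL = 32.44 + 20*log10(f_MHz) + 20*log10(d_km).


f = 10.15 GHz = 10150.0000 MHz
d = 11415.1 km
FSPL = 32.44 + 20*log10(10150.0000) + 20*log10(11415.1)
FSPL = 32.44 + 80.1293 + 81.1496
FSPL = 193.7189 dB

193.7189 dB


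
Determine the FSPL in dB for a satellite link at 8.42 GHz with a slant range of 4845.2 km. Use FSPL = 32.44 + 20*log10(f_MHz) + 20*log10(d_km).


f = 8.42 GHz = 8420.0000 MHz
d = 4845.2 km
FSPL = 32.44 + 20*log10(8420.0000) + 20*log10(4845.2)
FSPL = 32.44 + 78.5062 + 73.7062
FSPL = 184.6525 dB

184.6525 dB


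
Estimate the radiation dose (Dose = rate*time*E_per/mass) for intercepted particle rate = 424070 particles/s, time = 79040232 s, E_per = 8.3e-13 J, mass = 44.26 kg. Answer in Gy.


Total energy deposited = rate * time * E_per
  = 424070 * 79040232 * 8.3e-13 = 27.8204 J
Dose = E_total / mass = 27.8204 / 44.26
Dose = 0.6285682 Gy

0.6286 Gy


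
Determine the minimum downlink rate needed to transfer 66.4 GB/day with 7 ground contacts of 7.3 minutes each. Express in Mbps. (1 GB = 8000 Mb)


total contact time = 7 * 7.3 * 60 = 3066.0000 s
data = 66.4 GB = 531200.0000 Mb
rate = 531200.0000 / 3066.0000 = 173.2551 Mbps

173.2551 Mbps


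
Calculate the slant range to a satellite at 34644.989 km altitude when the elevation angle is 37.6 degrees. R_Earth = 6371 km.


h = 34644.989 km, el = 37.6 deg
d = -R_E*sin(el) + sqrt((R_E*sin(el))^2 + 2*R_E*h + h^2)
d = -6371.0000*sin(0.6562438) + sqrt((6371.0000*0.6101452)^2 + 2*6371.0000*34644.989 + 34644.989^2)
d = 36816.9702 km

36816.9702 km


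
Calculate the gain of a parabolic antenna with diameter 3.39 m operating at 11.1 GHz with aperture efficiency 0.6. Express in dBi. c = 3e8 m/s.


lambda = c/f = 3e8 / 1.11e+10 = 0.02702703 m
G = eta*(pi*D/lambda)^2 = 0.6*(pi*3.39/0.02702703)^2
G = 93165.2257 (linear)
G = 10*log10(93165.2257) = 49.6925 dBi

49.6925 dBi


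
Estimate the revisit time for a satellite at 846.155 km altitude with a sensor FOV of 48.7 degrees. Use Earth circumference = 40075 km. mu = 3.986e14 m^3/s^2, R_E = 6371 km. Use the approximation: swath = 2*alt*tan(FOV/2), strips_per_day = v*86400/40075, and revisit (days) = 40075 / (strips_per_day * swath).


swath = 2*846.155*tan(0.4249877) = 765.8859 km
v = sqrt(mu/r) = 7431.6566 m/s = 7.4317 km/s
strips/day = v*86400/40075 = 7.4317*86400/40075 = 16.0223
coverage/day = strips * swath = 16.0223 * 765.8859 = 12271.2808 km
revisit = 40075 / 12271.2808 = 3.2658 days

3.2658 days


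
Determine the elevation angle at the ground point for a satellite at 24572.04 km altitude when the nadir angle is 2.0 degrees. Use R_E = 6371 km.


r = R_E + alt = 30943.0400 km
Law of sines in the satellite / Earth-center / ground-point triangle:
  sin(nadir)/R_E = sin(90 + el)/r  =>  cos(el) = (r/R_E)*sin(nadir)
cos(el) = (30943.0400 / 6371.0000) * sin(2.0 deg) = 0.1695019
el = arccos(0.1695019) = 80.2411 deg
(Earth-central angle = 90 - nadir - el = 7.7589 deg)

80.2411 degrees


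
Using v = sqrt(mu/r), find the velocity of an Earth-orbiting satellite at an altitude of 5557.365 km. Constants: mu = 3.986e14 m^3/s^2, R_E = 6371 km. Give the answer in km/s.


r = R_E + alt = 6371.0 + 5557.365 = 11928.3650 km = 1.1928365e+07 m
v = sqrt(mu/r) = sqrt(3.986e14 / 1.1928365e+07) = 5780.6701 m/s = 5.7807 km/s

5.7807 km/s


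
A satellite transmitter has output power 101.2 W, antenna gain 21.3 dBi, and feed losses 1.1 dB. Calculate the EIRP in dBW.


Pt = 101.2 W = 20.0518 dBW
EIRP = Pt_dBW + Gt - losses = 20.0518 + 21.3 - 1.1 = 40.2518 dBW

40.2518 dBW


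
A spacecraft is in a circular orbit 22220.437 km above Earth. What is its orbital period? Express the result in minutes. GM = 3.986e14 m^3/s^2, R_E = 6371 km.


r = 28591.4370 km = 2.8591437e+07 m
T = 2*pi*sqrt(r^3/mu) = 2*pi*sqrt(2.337265e+22 / 3.986e14)
T = 48113.3057 s = 801.8884 min

801.8884 minutes


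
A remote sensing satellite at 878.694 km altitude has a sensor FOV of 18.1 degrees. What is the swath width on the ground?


FOV = 18.1 deg = 0.3159046 rad
swath = 2 * alt * tan(FOV/2) = 2 * 878.694 * tan(0.1579523)
swath = 2 * 878.694 * 0.1592791
swath = 279.9152 km

279.9152 km


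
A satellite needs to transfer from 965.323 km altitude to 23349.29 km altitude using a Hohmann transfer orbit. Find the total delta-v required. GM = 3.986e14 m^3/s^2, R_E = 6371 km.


r1 = 7336.3230 km = 7.336323e+06 m
r2 = 29720.2900 km = 2.972029e+07 m
dv1 = sqrt(mu/r1)*(sqrt(2*r2/(r1+r2)) - 1) = 1964.4596 m/s
dv2 = sqrt(mu/r2)*(1 - sqrt(2*r1/(r1+r2))) = 1357.7708 m/s
total dv = |dv1| + |dv2| = 1964.4596 + 1357.7708 = 3322.2304 m/s = 3.3222 km/s

3.3222 km/s


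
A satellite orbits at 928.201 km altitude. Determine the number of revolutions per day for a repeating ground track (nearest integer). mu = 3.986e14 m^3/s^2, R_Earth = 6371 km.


r = 7.299201e+06 m
T = 2*pi*sqrt(r^3/mu) = 6206.1777 s = 103.4363 min
revs/day = 1440 / 103.4363 = 13.9216
Rounded: 14 revolutions per day

14 revolutions per day


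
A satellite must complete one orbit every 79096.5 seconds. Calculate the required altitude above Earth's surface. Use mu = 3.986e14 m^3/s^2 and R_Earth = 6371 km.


T = 79096.5 s
r = (mu*T^2/(4*pi^2))^(1/3) = (3.986e14 * 79096.5^2 / (4*pi^2))^(1/3)
r = 3.9825756e+07 m = 39825.7561 km
alt = r - R_E = 39825.7561 - 6371 = 33454.7561 km

33454.7561 km


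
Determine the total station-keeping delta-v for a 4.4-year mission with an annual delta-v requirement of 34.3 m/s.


dV = rate * years = 34.3 * 4.4
dV = 150.9200 m/s

150.9200 m/s


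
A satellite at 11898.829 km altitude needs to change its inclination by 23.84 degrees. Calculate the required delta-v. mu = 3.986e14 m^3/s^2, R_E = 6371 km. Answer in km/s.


r = 18269.8290 km = 1.8269829e+07 m
V = sqrt(mu/r) = 4670.9090 m/s
di = 23.84 deg = 0.4160865 rad
dV = 2*V*sin(di/2) = 2*4670.9090*sin(0.2080432)
dV = 1929.5127 m/s = 1.9295 km/s

1.9295 km/s


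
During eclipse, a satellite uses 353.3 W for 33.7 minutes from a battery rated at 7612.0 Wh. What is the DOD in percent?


E_used = P * t / 60 = 353.3 * 33.7 / 60 = 198.4368 Wh
DOD = E_used / E_total * 100 = 198.4368 / 7612.0 * 100
DOD = 2.6069 %

2.6069 %


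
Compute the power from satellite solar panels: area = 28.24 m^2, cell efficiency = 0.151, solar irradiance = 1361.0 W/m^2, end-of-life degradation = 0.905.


P = area * eta * S * degradation
P = 28.24 * 0.151 * 1361.0 * 0.905
P = 5252.2857 W

5252.2857 W


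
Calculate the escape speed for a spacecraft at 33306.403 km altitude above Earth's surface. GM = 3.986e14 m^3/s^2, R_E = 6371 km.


r = 6371.0 + 33306.403 = 39677.4030 km = 3.9677403e+07 m
v_esc = sqrt(2*mu/r) = sqrt(2*3.986e14 / 3.9677403e+07)
v_esc = 4482.4146 m/s = 4.4824 km/s

4.4824 km/s


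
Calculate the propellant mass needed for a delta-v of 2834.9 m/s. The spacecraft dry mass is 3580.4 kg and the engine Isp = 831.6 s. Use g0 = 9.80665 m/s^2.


ve = Isp * g0 = 831.6 * 9.80665 = 8155.210140 m/s
mass ratio = exp(dv/ve) = exp(2834.9/8155.210140) = 1.41569173
m_prop = m_dry * (mr - 1) = 3580.4 * (1.41569173 - 1)
m_prop = 1488.3427 kg

1488.3427 kg


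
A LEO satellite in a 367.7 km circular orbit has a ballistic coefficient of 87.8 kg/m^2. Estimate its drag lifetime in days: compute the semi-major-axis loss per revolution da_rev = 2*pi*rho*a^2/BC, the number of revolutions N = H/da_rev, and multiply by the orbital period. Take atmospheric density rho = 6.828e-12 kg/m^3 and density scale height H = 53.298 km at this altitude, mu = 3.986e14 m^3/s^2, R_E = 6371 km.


a = R_E + alt = 6738.7000 km = 6.7387e+06 m
da_rev = 2*pi*rho*a^2/BC = 2*pi*6.828e-12*(6.7387e+06)^2/87.8 = 22.188662 m per revolution
N = H/da_rev = 53298.0000 m / 22.188662 m = 2402.0376 revolutions
P = 2*pi*sqrt(a^3/mu) = 5505.2292 s
lifetime = N*P = 2402.0376 * 5505.2292 = 1.3223768e+07 s = 153.0529 days

153.0529 days


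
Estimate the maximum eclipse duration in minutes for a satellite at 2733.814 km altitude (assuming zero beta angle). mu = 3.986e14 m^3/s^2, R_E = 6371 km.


r = 9104.8140 km
T = 144.1009 min
Eclipse fraction = arcsin(R_E/r)/pi = arcsin(6371.0000/9104.8140)/pi
= arcsin(0.6997397)/pi = 0.2467007
Eclipse duration = 0.2467007 * 144.1009 = 35.5498 min

35.5498 minutes


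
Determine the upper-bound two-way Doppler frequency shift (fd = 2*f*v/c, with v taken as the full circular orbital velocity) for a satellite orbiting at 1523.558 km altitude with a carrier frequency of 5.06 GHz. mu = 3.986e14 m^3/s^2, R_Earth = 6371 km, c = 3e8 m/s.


r = 7.894558e+06 m
v = sqrt(mu/r) = 7105.6651 m/s (worst-case radial velocity)
f = 5.06 GHz = 5.06e+09 Hz
fd = 2*f*v/c = 2*5.06e+09*7105.6651/3.0e+08
fd = 239697.7708 Hz

239697.7708 Hz


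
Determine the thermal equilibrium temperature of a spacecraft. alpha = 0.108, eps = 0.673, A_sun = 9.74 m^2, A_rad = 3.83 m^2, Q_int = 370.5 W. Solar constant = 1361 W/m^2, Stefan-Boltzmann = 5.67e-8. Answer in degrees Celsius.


Numerator = alpha*S*A_sun + Q_int = 0.108*1361*9.74 + 370.5 = 1802.1631 W
Denominator = eps*sigma*A_rad = 0.673*5.67e-8*3.83 = 1.4614935e-07 W/K^4
T^4 = 1.2330969e+10 K^4
T = 333.2340 K = 60.0840 C

60.0840 degrees Celsius


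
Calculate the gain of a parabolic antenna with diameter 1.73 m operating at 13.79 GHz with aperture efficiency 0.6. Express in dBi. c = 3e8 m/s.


lambda = c/f = 3e8 / 1.379e+10 = 0.02175489 m
G = eta*(pi*D/lambda)^2 = 0.6*(pi*1.73/0.02175489)^2
G = 37448.0515 (linear)
G = 10*log10(37448.0515) = 45.7343 dBi

45.7343 dBi


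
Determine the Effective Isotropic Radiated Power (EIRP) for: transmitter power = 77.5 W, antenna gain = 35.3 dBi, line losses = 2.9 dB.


Pt = 77.5 W = 18.8930 dBW
EIRP = Pt_dBW + Gt - losses = 18.8930 + 35.3 - 2.9 = 51.2930 dBW

51.2930 dBW


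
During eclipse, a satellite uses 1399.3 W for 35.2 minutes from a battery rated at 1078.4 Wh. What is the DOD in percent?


E_used = P * t / 60 = 1399.3 * 35.2 / 60 = 820.9227 Wh
DOD = E_used / E_total * 100 = 820.9227 / 1078.4 * 100
DOD = 76.1241 %

76.1241 %


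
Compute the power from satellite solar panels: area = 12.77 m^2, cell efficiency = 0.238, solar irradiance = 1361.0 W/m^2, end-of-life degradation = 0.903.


P = area * eta * S * degradation
P = 12.77 * 0.238 * 1361.0 * 0.903
P = 3735.1989 W

3735.1989 W


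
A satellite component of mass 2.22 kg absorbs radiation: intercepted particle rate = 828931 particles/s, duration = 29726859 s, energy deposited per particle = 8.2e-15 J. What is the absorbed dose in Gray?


Total energy deposited = rate * time * E_per
  = 828931 * 29726859 * 8.2e-15 = 0.2020604 J
Dose = E_total / mass = 0.2020604 / 2.22
Dose = 0.09101821 Gy

0.0910 Gy


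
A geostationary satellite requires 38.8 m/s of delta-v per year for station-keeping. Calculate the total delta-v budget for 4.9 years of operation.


dV = rate * years = 38.8 * 4.9
dV = 190.1200 m/s

190.1200 m/s


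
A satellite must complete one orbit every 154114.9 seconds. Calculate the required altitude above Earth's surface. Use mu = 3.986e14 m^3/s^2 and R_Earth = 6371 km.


T = 154114.9 s
r = (mu*T^2/(4*pi^2))^(1/3) = (3.986e14 * 154114.9^2 / (4*pi^2))^(1/3)
r = 6.2128224e+07 m = 62128.2239 km
alt = r - R_E = 62128.2239 - 6371 = 55757.2239 km

55757.2239 km


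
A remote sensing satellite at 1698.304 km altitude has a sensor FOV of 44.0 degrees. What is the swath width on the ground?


FOV = 44.0 deg = 0.7679449 rad
swath = 2 * alt * tan(FOV/2) = 2 * 1698.304 * tan(0.3839724)
swath = 2 * 1698.304 * 0.4040262
swath = 1372.3187 km

1372.3187 km


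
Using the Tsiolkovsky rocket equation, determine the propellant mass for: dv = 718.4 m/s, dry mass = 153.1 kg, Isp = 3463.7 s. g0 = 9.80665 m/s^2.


ve = Isp * g0 = 3463.7 * 9.80665 = 33967.293605 m/s
mass ratio = exp(dv/ve) = exp(718.4/33967.293605) = 1.02137500
m_prop = m_dry * (mr - 1) = 153.1 * (1.02137500 - 1)
m_prop = 3.2725 kg

3.2725 kg


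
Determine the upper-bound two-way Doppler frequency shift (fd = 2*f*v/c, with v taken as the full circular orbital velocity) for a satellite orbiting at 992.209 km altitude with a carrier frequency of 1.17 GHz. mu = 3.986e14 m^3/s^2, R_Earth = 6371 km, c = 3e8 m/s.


r = 7.363209e+06 m
v = sqrt(mu/r) = 7357.5815 m/s (worst-case radial velocity)
f = 1.17 GHz = 1.17e+09 Hz
fd = 2*f*v/c = 2*1.17e+09*7357.5815/3.0e+08
fd = 57389.1359 Hz

57389.1359 Hz


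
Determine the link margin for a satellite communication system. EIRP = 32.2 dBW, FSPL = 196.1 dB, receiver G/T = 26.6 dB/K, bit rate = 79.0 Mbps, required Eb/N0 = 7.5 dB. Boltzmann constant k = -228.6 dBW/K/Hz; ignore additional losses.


C/N0 = EIRP - FSPL + G/T - k = 32.2 - 196.1 + 26.6 - (-228.6)
C/N0 = 91.3000 dB-Hz
R_b = 79.0 Mbps = 7.9e+07 bps -> 10*log10(R_b) = 78.9763 dB-Hz
Eb/N0 = C/N0 - 10*log10(R_b) = 91.3000 - 78.9763 = 12.3237 dB
Margin = Eb/N0 - Eb/N0_req = 12.3237 - 7.5 = 4.8237 dB (link closes)

4.8237 dB


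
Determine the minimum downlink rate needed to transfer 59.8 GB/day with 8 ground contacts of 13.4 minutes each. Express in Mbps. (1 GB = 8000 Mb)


total contact time = 8 * 13.4 * 60 = 6432.0000 s
data = 59.8 GB = 478400.0000 Mb
rate = 478400.0000 / 6432.0000 = 74.3781 Mbps

74.3781 Mbps


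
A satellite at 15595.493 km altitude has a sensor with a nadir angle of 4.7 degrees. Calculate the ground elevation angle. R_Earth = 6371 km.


r = R_E + alt = 21966.4930 km
Law of sines in the satellite / Earth-center / ground-point triangle:
  sin(nadir)/R_E = sin(90 + el)/r  =>  cos(el) = (r/R_E)*sin(nadir)
cos(el) = (21966.4930 / 6371.0000) * sin(4.7 deg) = 0.2825148
el = arccos(0.2825148) = 73.5896 deg
(Earth-central angle = 90 - nadir - el = 11.7104 deg)

73.5896 degrees


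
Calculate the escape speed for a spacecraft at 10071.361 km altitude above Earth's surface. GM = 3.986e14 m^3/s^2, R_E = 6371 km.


r = 6371.0 + 10071.361 = 16442.3610 km = 1.6442361e+07 m
v_esc = sqrt(2*mu/r) = sqrt(2*3.986e14 / 1.6442361e+07)
v_esc = 6963.0827 m/s = 6.9631 km/s

6.9631 km/s


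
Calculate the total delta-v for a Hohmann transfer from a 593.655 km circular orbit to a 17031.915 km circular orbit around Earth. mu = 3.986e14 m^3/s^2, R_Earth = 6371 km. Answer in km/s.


r1 = 6964.6550 km = 6.964655e+06 m
r2 = 23402.9150 km = 2.3402915e+07 m
dv1 = sqrt(mu/r1)*(sqrt(2*r2/(r1+r2)) - 1) = 1826.9509 m/s
dv2 = sqrt(mu/r2)*(1 - sqrt(2*r1/(r1+r2))) = 1331.9175 m/s
total dv = |dv1| + |dv2| = 1826.9509 + 1331.9175 = 3158.8684 m/s = 3.1589 km/s

3.1589 km/s
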